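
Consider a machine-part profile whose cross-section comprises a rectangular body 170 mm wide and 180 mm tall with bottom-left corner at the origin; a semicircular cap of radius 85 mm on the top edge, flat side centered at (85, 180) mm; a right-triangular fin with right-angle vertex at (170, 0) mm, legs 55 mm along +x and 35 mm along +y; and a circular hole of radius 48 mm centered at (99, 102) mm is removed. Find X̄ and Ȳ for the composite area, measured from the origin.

rectangular body: A = 170 × 180 = 30600.00, centroid at (85.00, 90.00).
semicircular top: A = ½π·85² = 11349.00, centroid at (85.00, 216.08).
triangular fin: A = ½·55·35 = 962.50, centroid at (188.33, 11.67).
hole: A = −π·48² = -7238.23, centroid at (99.00, 102.00).
ΣA = 35673.27 mm²
ΣAX̄ = (30600.00)(85.00) + (11349.00)(85.00) + (962.50)(188.33) + (-7238.23)(99.00) = 3030351.41 mm³
ΣAȲ = (30600.00)(90.00) + (11349.00)(216.08) + (962.50)(11.67) + (-7238.23)(102.00) = 4479167.05 mm³
X̄ = 3030351.41 / 35673.27 = 84.95 mm
Ȳ = 4479167.05 / 35673.27 = 125.56 mm

X̄ = 84.95 mm, Ȳ = 125.56 mm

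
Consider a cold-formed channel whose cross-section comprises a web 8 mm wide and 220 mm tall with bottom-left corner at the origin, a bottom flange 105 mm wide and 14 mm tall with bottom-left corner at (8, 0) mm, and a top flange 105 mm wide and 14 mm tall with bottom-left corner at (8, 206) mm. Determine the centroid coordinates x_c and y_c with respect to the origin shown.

x_c = 39.34 mm, y_c = 110.00 mm

web: A = 8 × 220 = 1760.00, centroid at (4.00, 110.00).
bottom flange: A = 105 × 14 = 1470.00, centroid at (60.50, 7.00).
top flange: A = 105 × 14 = 1470.00, centroid at (60.50, 213.00).
ΣA = 4700.00 mm²
ΣAx_c = (1760.00)(4.00) + (1470.00)(60.50) + (1470.00)(60.50) = 184910.00 mm³
ΣAy_c = (1760.00)(110.00) + (1470.00)(7.00) + (1470.00)(213.00) = 517000.00 mm³
x_c = 184910.00 / 4700.00 = 39.34 mm
y_c = 517000.00 / 4700.00 = 110.00 mm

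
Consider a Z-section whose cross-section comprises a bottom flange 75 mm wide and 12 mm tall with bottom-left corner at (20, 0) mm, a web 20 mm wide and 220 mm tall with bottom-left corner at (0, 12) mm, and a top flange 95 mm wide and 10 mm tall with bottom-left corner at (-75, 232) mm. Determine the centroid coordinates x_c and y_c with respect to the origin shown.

bottom flange: A = 75 × 12 = 900.00, centroid at (57.50, 6.00).
web: A = 20 × 220 = 4400.00, centroid at (10.00, 122.00).
top flange: A = 95 × 10 = 950.00, centroid at (-27.50, 237.00).
ΣA = 6250.00 mm², ΣAx_c = 69625.00 mm³, ΣAy_c = 767350.00 mm³.
x_c = 69625.00/6250.00 = 11.14 mm; y_c = 767350.00/6250.00 = 122.78 mm.

x_c = 11.14 mm, y_c = 122.78 mm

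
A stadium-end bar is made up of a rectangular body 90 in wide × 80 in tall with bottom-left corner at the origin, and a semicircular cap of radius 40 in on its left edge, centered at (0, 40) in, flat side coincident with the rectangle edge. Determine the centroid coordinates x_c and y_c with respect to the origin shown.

rectangular body: A = 90 × 80 = 7200.00, centroid at (45.00, 40.00).
semicircular end: A = ½π·40² = 2513.27, centroid at (-16.98, 40.00).
ΣA = 9713.27 in²
ΣAx_c = (7200.00)(45.00) + (2513.27)(-16.98) = 281333.33 in³
ΣAy_c = (7200.00)(40.00) + (2513.27)(40.00) = 388530.96 in³
x_c = 281333.33 / 9713.27 = 28.96 in
y_c = 388530.96 / 9713.27 = 40.00 in

x_c = 28.96 in, y_c = 40.00 in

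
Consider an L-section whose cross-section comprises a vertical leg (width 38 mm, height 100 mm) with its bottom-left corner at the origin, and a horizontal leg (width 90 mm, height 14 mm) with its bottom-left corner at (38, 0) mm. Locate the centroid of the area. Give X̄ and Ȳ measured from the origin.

X̄ = 34.94 mm, Ȳ = 39.29 mm

vertical leg: A = 38 × 100 = 3800.00, centroid at (19.00, 50.00).
horizontal leg: A = 90 × 14 = 1260.00, centroid at (83.00, 7.00).
ΣA = 5060.00 mm²
ΣAX̄ = (3800.00)(19.00) + (1260.00)(83.00) = 176780.00 mm³
ΣAȲ = (3800.00)(50.00) + (1260.00)(7.00) = 198820.00 mm³
X̄ = 176780.00 / 5060.00 = 34.94 mm
Ȳ = 198820.00 / 5060.00 = 39.29 mm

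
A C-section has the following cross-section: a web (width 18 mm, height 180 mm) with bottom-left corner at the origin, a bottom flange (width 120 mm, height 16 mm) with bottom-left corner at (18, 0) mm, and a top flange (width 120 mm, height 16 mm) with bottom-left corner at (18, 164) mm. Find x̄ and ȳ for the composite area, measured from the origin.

x̄ = 46.42 mm, ȳ = 90.00 mm

web: A = 18 × 180 = 3240.00, centroid at (9.00, 90.00).
bottom flange: A = 120 × 16 = 1920.00, centroid at (78.00, 8.00).
top flange: A = 120 × 16 = 1920.00, centroid at (78.00, 172.00).
ΣA = 7080.00 mm², ΣAx̄ = 328680.00 mm³, ΣAȳ = 637200.00 mm³.
x̄ = 328680.00/7080.00 = 46.42 mm; ȳ = 637200.00/7080.00 = 90.00 mm.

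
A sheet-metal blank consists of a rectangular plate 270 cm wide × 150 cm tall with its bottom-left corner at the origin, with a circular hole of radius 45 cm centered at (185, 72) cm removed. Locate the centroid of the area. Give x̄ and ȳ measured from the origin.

plate: A = 270 × 150 = 40500.00, centroid at (135.00, 75.00).
hole: A = −π·45² = -6361.73, centroid at (185.00, 72.00).
ΣA = 34138.27 cm²
ΣAx̄ = (40500.00)(135.00) + (-6361.73)(185.00) = 4290580.85 cm³
ΣAȳ = (40500.00)(75.00) + (-6361.73)(72.00) = 2579455.79 cm³
x̄ = 4290580.85 / 34138.27 = 125.68 cm
ȳ = 2579455.79 / 34138.27 = 75.56 cm

x̄ = 125.68 cm, ȳ = 75.56 cm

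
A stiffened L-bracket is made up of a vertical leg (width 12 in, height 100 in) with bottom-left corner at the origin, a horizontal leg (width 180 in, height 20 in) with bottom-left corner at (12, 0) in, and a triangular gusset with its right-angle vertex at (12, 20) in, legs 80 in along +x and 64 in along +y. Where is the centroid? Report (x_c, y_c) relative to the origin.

x_c = 64.32 in, y_c = 27.42 in

vertical leg: A = 12 × 100 = 1200.00, centroid at (6.00, 50.00).
horizontal leg: A = 180 × 20 = 3600.00, centroid at (102.00, 10.00).
gusset: A = ½·80·64 = 2560.00, centroid at (38.67, 41.33).
ΣA = 7360.00 in²
ΣAx_c = (1200.00)(6.00) + (3600.00)(102.00) + (2560.00)(38.67) = 473386.67 in³
ΣAy_c = (1200.00)(50.00) + (3600.00)(10.00) + (2560.00)(41.33) = 201813.33 in³
x_c = 473386.67 / 7360.00 = 64.32 in
y_c = 201813.33 / 7360.00 = 27.42 in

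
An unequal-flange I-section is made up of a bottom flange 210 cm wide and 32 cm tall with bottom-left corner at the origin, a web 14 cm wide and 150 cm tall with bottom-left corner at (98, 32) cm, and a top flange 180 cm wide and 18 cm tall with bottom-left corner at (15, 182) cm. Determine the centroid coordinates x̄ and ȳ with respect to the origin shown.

bottom flange: A = 210 × 32 = 6720.00, centroid at (105.00, 16.00).
web: A = 14 × 150 = 2100.00, centroid at (105.00, 107.00).
top flange: A = 180 × 18 = 3240.00, centroid at (105.00, 191.00).
ΣA = 12060.00 cm²
ΣAx̄ = (6720.00)(105.00) + (2100.00)(105.00) + (3240.00)(105.00) = 1266300.00 cm³
ΣAȳ = (6720.00)(16.00) + (2100.00)(107.00) + (3240.00)(191.00) = 951060.00 cm³
x̄ = 1266300.00 / 12060.00 = 105.00 cm
ȳ = 951060.00 / 12060.00 = 78.86 cm

x̄ = 105.00 cm, ȳ = 78.86 cm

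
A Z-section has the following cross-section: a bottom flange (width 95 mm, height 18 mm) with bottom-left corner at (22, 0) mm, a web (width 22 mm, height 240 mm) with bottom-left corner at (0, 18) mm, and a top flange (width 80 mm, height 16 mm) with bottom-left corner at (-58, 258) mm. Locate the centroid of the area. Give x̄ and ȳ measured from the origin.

Part | A | x̄ᵢ | ȳᵢ | A·x̄ᵢ | A·ȳᵢ
bottom flange | 1710.00 | 69.50 | 9.00 | 118845.00 | 15390.00
web | 5280.00 | 11.00 | 138.00 | 58080.00 | 728640.00
top flange | 1280.00 | -18.00 | 266.00 | -23040.00 | 340480.00
Σ | 8270.00 |  |  | 153885.00 | 1084510.00
x̄ = 153885.00 / 8270.00 = 18.61 mm
ȳ = 1084510.00 / 8270.00 = 131.14 mm

x̄ = 18.61 mm, ȳ = 131.14 mm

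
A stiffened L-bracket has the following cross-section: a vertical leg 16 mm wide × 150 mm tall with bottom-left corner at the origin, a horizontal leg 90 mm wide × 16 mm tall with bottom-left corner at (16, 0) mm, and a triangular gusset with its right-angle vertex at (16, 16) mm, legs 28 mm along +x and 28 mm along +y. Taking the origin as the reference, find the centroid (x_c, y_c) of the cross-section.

x_c = 27.64 mm, y_c = 47.60 mm

Part | A | x̄ᵢ | ȳᵢ | A·x̄ᵢ | A·ȳᵢ
vertical leg | 2400.00 | 8.00 | 75.00 | 19200.00 | 180000.00
horizontal leg | 1440.00 | 61.00 | 8.00 | 87840.00 | 11520.00
gusset | 392.00 | 25.33 | 25.33 | 9930.67 | 9930.67
Σ | 4232.00 |  |  | 116970.67 | 201450.67
x_c = 116970.67 / 4232.00 = 27.64 mm
y_c = 201450.67 / 4232.00 = 47.60 mm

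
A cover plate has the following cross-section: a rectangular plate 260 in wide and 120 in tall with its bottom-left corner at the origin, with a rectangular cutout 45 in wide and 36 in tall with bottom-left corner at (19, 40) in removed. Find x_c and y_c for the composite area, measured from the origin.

x_c = 134.85 in, y_c = 60.11 in

plate: A = 260 × 120 = 31200.00, centroid at (130.00, 60.00).
hole: A = −(45 × 36) = -1620.00, centroid at (41.50, 58.00).
ΣA = 29580.00 in²
ΣAx_c = (31200.00)(130.00) + (-1620.00)(41.50) = 3988770.00 in³
ΣAy_c = (31200.00)(60.00) + (-1620.00)(58.00) = 1778040.00 in³
x_c = 3988770.00 / 29580.00 = 134.85 in
y_c = 1778040.00 / 29580.00 = 60.11 in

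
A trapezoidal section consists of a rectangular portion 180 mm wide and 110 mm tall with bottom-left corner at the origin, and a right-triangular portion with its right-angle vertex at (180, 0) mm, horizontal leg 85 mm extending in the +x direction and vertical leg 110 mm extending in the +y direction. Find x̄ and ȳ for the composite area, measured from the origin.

x̄ = 112.60 mm, ȳ = 51.50 mm

Part | A | x̄ᵢ | ȳᵢ | A·x̄ᵢ | A·ȳᵢ
rectangular portion | 19800.00 | 90.00 | 55.00 | 1782000.00 | 1089000.00
triangular portion | 4675.00 | 208.33 | 36.67 | 973958.33 | 171416.67
Σ | 24475.00 |  |  | 2755958.33 | 1260416.67
x̄ = 2755958.33 / 24475.00 = 112.60 mm
ȳ = 1260416.67 / 24475.00 = 51.50 mm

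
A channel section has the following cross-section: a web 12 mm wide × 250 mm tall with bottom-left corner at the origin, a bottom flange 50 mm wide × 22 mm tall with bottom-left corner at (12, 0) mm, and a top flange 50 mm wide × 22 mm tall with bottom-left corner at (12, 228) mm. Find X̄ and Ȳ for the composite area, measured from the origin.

web: A = 12 × 250 = 3000.00, centroid at (6.00, 125.00).
bottom flange: A = 50 × 22 = 1100.00, centroid at (37.00, 11.00).
top flange: A = 50 × 22 = 1100.00, centroid at (37.00, 239.00).
ΣA = 5200.00 mm²
ΣAX̄ = (3000.00)(6.00) + (1100.00)(37.00) + (1100.00)(37.00) = 99400.00 mm³
ΣAȲ = (3000.00)(125.00) + (1100.00)(11.00) + (1100.00)(239.00) = 650000.00 mm³
X̄ = 99400.00 / 5200.00 = 19.12 mm
Ȳ = 650000.00 / 5200.00 = 125.00 mm

X̄ = 19.12 mm, Ȳ = 125.00 mm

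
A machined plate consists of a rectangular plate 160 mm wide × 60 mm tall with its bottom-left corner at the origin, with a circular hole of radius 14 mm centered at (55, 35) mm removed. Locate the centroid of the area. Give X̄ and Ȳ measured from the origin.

Part | A | x̄ᵢ | ȳᵢ | A·x̄ᵢ | A·ȳᵢ
plate | 9600.00 | 80.00 | 30.00 | 768000.00 | 288000.00
hole | -615.75 | 55.00 | 35.00 | -33866.37 | -21551.33
Σ | 8984.25 |  |  | 734133.63 | 266448.67
X̄ = 734133.63 / 8984.25 = 81.71 mm
Ȳ = 266448.67 / 8984.25 = 29.66 mm

X̄ = 81.71 mm, Ȳ = 29.66 mm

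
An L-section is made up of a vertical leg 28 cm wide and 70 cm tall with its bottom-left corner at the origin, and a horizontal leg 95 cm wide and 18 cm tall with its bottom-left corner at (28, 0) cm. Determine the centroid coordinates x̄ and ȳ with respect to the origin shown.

x̄ = 42.66 cm, ȳ = 22.89 cm

vertical leg: A = 28 × 70 = 1960.00, centroid at (14.00, 35.00).
horizontal leg: A = 95 × 18 = 1710.00, centroid at (75.50, 9.00).
ΣA = 3670.00 cm²
ΣAx̄ = (1960.00)(14.00) + (1710.00)(75.50) = 156545.00 cm³
ΣAȳ = (1960.00)(35.00) + (1710.00)(9.00) = 83990.00 cm³
x̄ = 156545.00 / 3670.00 = 42.66 cm
ȳ = 83990.00 / 3670.00 = 22.89 cm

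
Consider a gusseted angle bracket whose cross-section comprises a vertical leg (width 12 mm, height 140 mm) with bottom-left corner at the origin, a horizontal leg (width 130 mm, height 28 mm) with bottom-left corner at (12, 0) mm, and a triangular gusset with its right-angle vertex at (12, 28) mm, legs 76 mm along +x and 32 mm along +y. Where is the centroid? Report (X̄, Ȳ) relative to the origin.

vertical leg: A = 12 × 140 = 1680.00, centroid at (6.00, 70.00).
horizontal leg: A = 130 × 28 = 3640.00, centroid at (77.00, 14.00).
gusset: A = ½·76·32 = 1216.00, centroid at (37.33, 38.67).
ΣA = 6536.00 mm², ΣAX̄ = 335757.33 mm³, ΣAȲ = 215578.67 mm³.
X̄ = 335757.33/6536.00 = 51.37 mm; Ȳ = 215578.67/6536.00 = 32.98 mm.

X̄ = 51.37 mm, Ȳ = 32.98 mm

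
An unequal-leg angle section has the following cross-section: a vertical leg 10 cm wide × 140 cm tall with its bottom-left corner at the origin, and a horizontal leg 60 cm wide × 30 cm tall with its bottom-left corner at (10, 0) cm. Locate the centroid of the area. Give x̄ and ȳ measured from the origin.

Part | A | x̄ᵢ | ȳᵢ | A·x̄ᵢ | A·ȳᵢ
vertical leg | 1400.00 | 5.00 | 70.00 | 7000.00 | 98000.00
horizontal leg | 1800.00 | 40.00 | 15.00 | 72000.00 | 27000.00
Σ | 3200.00 |  |  | 79000.00 | 125000.00
x̄ = 79000.00 / 3200.00 = 24.69 cm
ȳ = 125000.00 / 3200.00 = 39.06 cm

x̄ = 24.69 cm, ȳ = 39.06 cm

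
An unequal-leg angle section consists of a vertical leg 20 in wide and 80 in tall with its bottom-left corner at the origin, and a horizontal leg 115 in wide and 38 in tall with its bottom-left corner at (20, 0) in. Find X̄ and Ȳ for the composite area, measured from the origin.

X̄ = 59.41 in, Ȳ = 24.63 in

vertical leg: A = 20 × 80 = 1600.00, centroid at (10.00, 40.00).
horizontal leg: A = 115 × 38 = 4370.00, centroid at (77.50, 19.00).
ΣA = 5970.00 in², ΣAX̄ = 354675.00 in³, ΣAȲ = 147030.00 in³.
X̄ = 354675.00/5970.00 = 59.41 in; Ȳ = 147030.00/5970.00 = 24.63 in.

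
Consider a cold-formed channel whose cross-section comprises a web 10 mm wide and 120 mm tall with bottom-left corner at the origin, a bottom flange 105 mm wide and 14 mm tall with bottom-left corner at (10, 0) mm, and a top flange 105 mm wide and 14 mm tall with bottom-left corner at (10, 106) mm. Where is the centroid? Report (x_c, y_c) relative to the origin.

Part | A | x̄ᵢ | ȳᵢ | A·x̄ᵢ | A·ȳᵢ
web | 1200.00 | 5.00 | 60.00 | 6000.00 | 72000.00
bottom flange | 1470.00 | 62.50 | 7.00 | 91875.00 | 10290.00
top flange | 1470.00 | 62.50 | 113.00 | 91875.00 | 166110.00
Σ | 4140.00 |  |  | 189750.00 | 248400.00
x_c = 189750.00 / 4140.00 = 45.83 mm
y_c = 248400.00 / 4140.00 = 60.00 mm

x_c = 45.83 mm, y_c = 60.00 mm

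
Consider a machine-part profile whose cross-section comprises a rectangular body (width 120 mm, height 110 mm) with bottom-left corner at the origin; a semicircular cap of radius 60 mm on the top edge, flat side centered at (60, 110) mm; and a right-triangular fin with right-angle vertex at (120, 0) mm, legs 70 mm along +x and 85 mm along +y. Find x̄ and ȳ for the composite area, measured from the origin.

x̄ = 71.36 mm, ȳ = 72.21 mm

rectangular body: A = 120 × 110 = 13200.00, centroid at (60.00, 55.00).
semicircular top: A = ½π·60² = 5654.87, centroid at (60.00, 135.46).
triangular fin: A = ½·70·85 = 2975.00, centroid at (143.33, 28.33).
ΣA = 21829.87 mm², ΣAx̄ = 1557708.67 mm³, ΣAȳ = 1576327.01 mm³.
x̄ = 1557708.67/21829.87 = 71.36 mm; ȳ = 1576327.01/21829.87 = 72.21 mm.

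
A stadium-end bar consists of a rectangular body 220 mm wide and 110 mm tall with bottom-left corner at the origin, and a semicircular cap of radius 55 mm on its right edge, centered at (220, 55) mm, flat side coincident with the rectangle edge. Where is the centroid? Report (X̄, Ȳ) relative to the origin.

X̄ = 131.88 mm, Ȳ = 55.00 mm

Part | A | x̄ᵢ | ȳᵢ | A·x̄ᵢ | A·ȳᵢ
rectangular body | 24200.00 | 110.00 | 55.00 | 2662000.00 | 1331000.00
semicircular end | 4751.66 | 243.34 | 55.00 | 1156281.62 | 261341.24
Σ | 28951.66 |  |  | 3818281.62 | 1592341.24
X̄ = 3818281.62 / 28951.66 = 131.88 mm
Ȳ = 1592341.24 / 28951.66 = 55.00 mm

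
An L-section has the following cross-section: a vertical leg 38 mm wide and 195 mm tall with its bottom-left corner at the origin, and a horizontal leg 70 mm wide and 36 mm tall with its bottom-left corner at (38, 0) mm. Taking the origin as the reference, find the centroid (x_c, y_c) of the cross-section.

Part | A | x̄ᵢ | ȳᵢ | A·x̄ᵢ | A·ȳᵢ
vertical leg | 7410.00 | 19.00 | 97.50 | 140790.00 | 722475.00
horizontal leg | 2520.00 | 73.00 | 18.00 | 183960.00 | 45360.00
Σ | 9930.00 |  |  | 324750.00 | 767835.00
x_c = 324750.00 / 9930.00 = 32.70 mm
y_c = 767835.00 / 9930.00 = 77.32 mm

x_c = 32.70 mm, y_c = 77.32 mm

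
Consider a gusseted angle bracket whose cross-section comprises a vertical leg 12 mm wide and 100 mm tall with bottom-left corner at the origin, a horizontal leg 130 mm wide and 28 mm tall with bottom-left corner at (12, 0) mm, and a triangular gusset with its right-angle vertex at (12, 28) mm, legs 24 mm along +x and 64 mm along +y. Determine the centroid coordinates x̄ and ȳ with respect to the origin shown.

x̄ = 54.00 mm, ȳ = 26.54 mm

vertical leg: A = 12 × 100 = 1200.00, centroid at (6.00, 50.00).
horizontal leg: A = 130 × 28 = 3640.00, centroid at (77.00, 14.00).
gusset: A = ½·24·64 = 768.00, centroid at (20.00, 49.33).
ΣA = 5608.00 mm², ΣAx̄ = 302840.00 mm³, ΣAȳ = 148848.00 mm³.
x̄ = 302840.00/5608.00 = 54.00 mm; ȳ = 148848.00/5608.00 = 26.54 mm.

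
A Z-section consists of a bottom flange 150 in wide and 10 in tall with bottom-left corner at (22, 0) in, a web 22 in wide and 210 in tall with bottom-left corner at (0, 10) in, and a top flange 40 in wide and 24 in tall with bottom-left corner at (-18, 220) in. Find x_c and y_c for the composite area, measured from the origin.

x_c = 28.00 in, y_c = 107.56 in

bottom flange: A = 150 × 10 = 1500.00, centroid at (97.00, 5.00).
web: A = 22 × 210 = 4620.00, centroid at (11.00, 115.00).
top flange: A = 40 × 24 = 960.00, centroid at (2.00, 232.00).
ΣA = 7080.00 in², ΣAx_c = 198240.00 in³, ΣAy_c = 761520.00 in³.
x_c = 198240.00/7080.00 = 28.00 in; y_c = 761520.00/7080.00 = 107.56 in.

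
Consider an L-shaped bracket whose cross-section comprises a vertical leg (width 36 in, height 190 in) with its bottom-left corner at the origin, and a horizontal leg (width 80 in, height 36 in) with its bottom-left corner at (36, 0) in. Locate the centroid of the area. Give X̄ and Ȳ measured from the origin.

Part | A | x̄ᵢ | ȳᵢ | A·x̄ᵢ | A·ȳᵢ
vertical leg | 6840.00 | 18.00 | 95.00 | 123120.00 | 649800.00
horizontal leg | 2880.00 | 76.00 | 18.00 | 218880.00 | 51840.00
Σ | 9720.00 |  |  | 342000.00 | 701640.00
X̄ = 342000.00 / 9720.00 = 35.19 in
Ȳ = 701640.00 / 9720.00 = 72.19 in

X̄ = 35.19 in, Ȳ = 72.19 in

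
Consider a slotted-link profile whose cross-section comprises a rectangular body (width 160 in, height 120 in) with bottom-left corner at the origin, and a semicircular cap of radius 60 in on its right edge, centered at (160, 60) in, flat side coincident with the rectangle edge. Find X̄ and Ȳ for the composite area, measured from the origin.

Part | A | x̄ᵢ | ȳᵢ | A·x̄ᵢ | A·ȳᵢ
rectangular body | 19200.00 | 80.00 | 60.00 | 1536000.00 | 1152000.00
semicircular end | 5654.87 | 185.46 | 60.00 | 1048778.68 | 339292.01
Σ | 24854.87 |  |  | 2584778.68 | 1491292.01
X̄ = 2584778.68 / 24854.87 = 103.99 in
Ȳ = 1491292.01 / 24854.87 = 60.00 in

X̄ = 103.99 in, Ȳ = 60.00 in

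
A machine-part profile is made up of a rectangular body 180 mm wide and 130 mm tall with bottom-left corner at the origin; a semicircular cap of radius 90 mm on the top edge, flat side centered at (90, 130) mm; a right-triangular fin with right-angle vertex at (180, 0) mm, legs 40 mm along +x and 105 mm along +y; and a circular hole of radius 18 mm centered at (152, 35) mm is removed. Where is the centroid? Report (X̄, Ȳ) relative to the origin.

X̄ = 94.14 mm, Ȳ = 99.42 mm

rectangular body: A = 180 × 130 = 23400.00, centroid at (90.00, 65.00).
semicircular top: A = ½π·90² = 12723.45, centroid at (90.00, 168.20).
triangular fin: A = ½·40·105 = 2100.00, centroid at (193.33, 35.00).
hole: A = −π·18² = -1017.88, centroid at (152.00, 35.00).
ΣA = 37205.57 mm²
ΣAX̄ = (23400.00)(90.00) + (12723.45)(90.00) + (2100.00)(193.33) + (-1017.88)(152.00) = 3502393.37 mm³
ΣAȲ = (23400.00)(65.00) + (12723.45)(168.20) + (2100.00)(35.00) + (-1017.88)(35.00) = 3698922.87 mm³
X̄ = 3502393.37 / 37205.57 = 94.14 mm
Ȳ = 3698922.87 / 37205.57 = 99.42 mm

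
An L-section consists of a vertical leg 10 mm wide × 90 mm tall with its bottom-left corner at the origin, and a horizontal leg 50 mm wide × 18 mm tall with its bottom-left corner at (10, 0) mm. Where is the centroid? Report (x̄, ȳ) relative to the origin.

vertical leg: A = 10 × 90 = 900.00, centroid at (5.00, 45.00).
horizontal leg: A = 50 × 18 = 900.00, centroid at (35.00, 9.00).
ΣA = 1800.00 mm²
ΣAx̄ = (900.00)(5.00) + (900.00)(35.00) = 36000.00 mm³
ΣAȳ = (900.00)(45.00) + (900.00)(9.00) = 48600.00 mm³
x̄ = 36000.00 / 1800.00 = 20.00 mm
ȳ = 48600.00 / 1800.00 = 27.00 mm

x̄ = 20.00 mm, ȳ = 27.00 mm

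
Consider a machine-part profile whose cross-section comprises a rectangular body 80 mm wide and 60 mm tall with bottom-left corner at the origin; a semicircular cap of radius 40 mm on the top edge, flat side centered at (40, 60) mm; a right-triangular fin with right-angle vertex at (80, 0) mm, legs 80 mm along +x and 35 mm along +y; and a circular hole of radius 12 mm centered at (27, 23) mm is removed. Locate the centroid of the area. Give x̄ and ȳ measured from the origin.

x̄ = 52.01 mm, ȳ = 41.57 mm

Part | A | x̄ᵢ | ȳᵢ | A·x̄ᵢ | A·ȳᵢ
rectangular body | 4800.00 | 40.00 | 30.00 | 192000.00 | 144000.00
semicircular top | 2513.27 | 40.00 | 76.98 | 100530.96 | 193463.11
triangular fin | 1400.00 | 106.67 | 11.67 | 149333.33 | 16333.33
hole | -452.39 | 27.00 | 23.00 | -12214.51 | -10404.95
Σ | 8260.88 |  |  | 429649.79 | 343391.49
x̄ = 429649.79 / 8260.88 = 52.01 mm
ȳ = 343391.49 / 8260.88 = 41.57 mm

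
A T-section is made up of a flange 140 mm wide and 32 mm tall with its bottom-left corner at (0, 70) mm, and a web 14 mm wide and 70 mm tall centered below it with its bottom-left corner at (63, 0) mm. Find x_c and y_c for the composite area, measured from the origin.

x_c = 70.00 mm, y_c = 76.85 mm

web: A = 14 × 70 = 980.00, centroid at (70.00, 35.00).
flange: A = 140 × 32 = 4480.00, centroid at (70.00, 86.00).
ΣA = 5460.00 mm², ΣAx_c = 382200.00 mm³, ΣAy_c = 419580.00 mm³.
x_c = 382200.00/5460.00 = 70.00 mm; y_c = 419580.00/5460.00 = 76.85 mm.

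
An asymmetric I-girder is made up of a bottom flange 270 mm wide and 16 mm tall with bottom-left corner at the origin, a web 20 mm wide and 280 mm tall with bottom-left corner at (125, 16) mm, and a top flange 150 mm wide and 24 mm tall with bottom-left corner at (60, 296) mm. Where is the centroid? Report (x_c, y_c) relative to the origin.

bottom flange: A = 270 × 16 = 4320.00, centroid at (135.00, 8.00).
web: A = 20 × 280 = 5600.00, centroid at (135.00, 156.00).
top flange: A = 150 × 24 = 3600.00, centroid at (135.00, 308.00).
ΣA = 13520.00 mm², ΣAx_c = 1825200.00 mm³, ΣAy_c = 2016960.00 mm³.
x_c = 1825200.00/13520.00 = 135.00 mm; y_c = 2016960.00/13520.00 = 149.18 mm.

x_c = 135.00 mm, y_c = 149.18 mm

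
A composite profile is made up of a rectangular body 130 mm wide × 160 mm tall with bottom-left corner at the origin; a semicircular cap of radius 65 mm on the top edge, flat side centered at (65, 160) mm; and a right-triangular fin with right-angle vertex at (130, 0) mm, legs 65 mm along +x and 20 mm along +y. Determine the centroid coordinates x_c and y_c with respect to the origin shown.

rectangular body: A = 130 × 160 = 20800.00, centroid at (65.00, 80.00).
semicircular top: A = ½π·65² = 6636.61, centroid at (65.00, 187.59).
triangular fin: A = ½·65·20 = 650.00, centroid at (151.67, 6.67).
ΣA = 28086.61 mm², ΣAx_c = 1881963.27 mm³, ΣAy_c = 2913274.98 mm³.
x_c = 1881963.27/28086.61 = 67.01 mm; y_c = 2913274.98/28086.61 = 103.72 mm.

x_c = 67.01 mm, y_c = 103.72 mm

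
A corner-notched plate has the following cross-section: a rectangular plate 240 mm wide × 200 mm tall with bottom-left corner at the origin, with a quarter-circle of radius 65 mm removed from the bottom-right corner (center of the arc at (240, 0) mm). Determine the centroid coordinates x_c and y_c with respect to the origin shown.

x_c = 113.14 mm, y_c = 105.38 mm

plate: A = 240 × 200 = 48000.00, centroid at (120.00, 100.00).
removed quarter-circle: A = −¼π·65² = -3318.31, centroid at (212.41, 27.59).
ΣA = 44681.69 mm²
ΣAx_c = (48000.00)(120.00) + (-3318.31)(212.41) = 5055147.93 mm³
ΣAy_c = (48000.00)(100.00) + (-3318.31)(27.59) = 4708458.33 mm³
x_c = 5055147.93 / 44681.69 = 113.14 mm
y_c = 4708458.33 / 44681.69 = 105.38 mm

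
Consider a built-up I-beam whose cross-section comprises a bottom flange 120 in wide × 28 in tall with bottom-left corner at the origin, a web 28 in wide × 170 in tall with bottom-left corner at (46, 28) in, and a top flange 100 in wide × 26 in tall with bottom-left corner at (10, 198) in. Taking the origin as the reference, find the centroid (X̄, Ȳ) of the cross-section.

Part | A | x̄ᵢ | ȳᵢ | A·x̄ᵢ | A·ȳᵢ
bottom flange | 3360.00 | 60.00 | 14.00 | 201600.00 | 47040.00
web | 4760.00 | 60.00 | 113.00 | 285600.00 | 537880.00
top flange | 2600.00 | 60.00 | 211.00 | 156000.00 | 548600.00
Σ | 10720.00 |  |  | 643200.00 | 1133520.00
X̄ = 643200.00 / 10720.00 = 60.00 in
Ȳ = 1133520.00 / 10720.00 = 105.74 in

X̄ = 60.00 in, Ȳ = 105.74 in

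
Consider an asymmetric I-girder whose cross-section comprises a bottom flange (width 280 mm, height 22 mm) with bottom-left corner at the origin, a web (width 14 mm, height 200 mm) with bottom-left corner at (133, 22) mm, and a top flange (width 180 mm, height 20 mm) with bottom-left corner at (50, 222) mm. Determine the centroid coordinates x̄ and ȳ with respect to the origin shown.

bottom flange: A = 280 × 22 = 6160.00, centroid at (140.00, 11.00).
web: A = 14 × 200 = 2800.00, centroid at (140.00, 122.00).
top flange: A = 180 × 20 = 3600.00, centroid at (140.00, 232.00).
ΣA = 12560.00 mm²
ΣAx̄ = (6160.00)(140.00) + (2800.00)(140.00) + (3600.00)(140.00) = 1758400.00 mm³
ΣAȳ = (6160.00)(11.00) + (2800.00)(122.00) + (3600.00)(232.00) = 1244560.00 mm³
x̄ = 1758400.00 / 12560.00 = 140.00 mm
ȳ = 1244560.00 / 12560.00 = 99.09 mm

x̄ = 140.00 mm, ȳ = 99.09 mm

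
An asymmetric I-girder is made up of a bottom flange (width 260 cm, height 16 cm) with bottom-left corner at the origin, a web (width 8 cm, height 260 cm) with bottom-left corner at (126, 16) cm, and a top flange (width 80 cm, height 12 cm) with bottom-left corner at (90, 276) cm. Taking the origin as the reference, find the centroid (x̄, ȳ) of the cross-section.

bottom flange: A = 260 × 16 = 4160.00, centroid at (130.00, 8.00).
web: A = 8 × 260 = 2080.00, centroid at (130.00, 146.00).
top flange: A = 80 × 12 = 960.00, centroid at (130.00, 282.00).
ΣA = 7200.00 cm², ΣAx̄ = 936000.00 cm³, ΣAȳ = 607680.00 cm³.
x̄ = 936000.00/7200.00 = 130.00 cm; ȳ = 607680.00/7200.00 = 84.40 cm.

x̄ = 130.00 cm, ȳ = 84.40 cm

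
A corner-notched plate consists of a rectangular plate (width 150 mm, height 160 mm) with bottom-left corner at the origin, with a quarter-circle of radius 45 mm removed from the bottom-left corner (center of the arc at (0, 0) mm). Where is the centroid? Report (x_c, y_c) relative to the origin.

x_c = 78.97 mm, y_c = 84.32 mm

plate: A = 150 × 160 = 24000.00, centroid at (75.00, 80.00).
removed quarter-circle: A = −¼π·45² = -1590.43, centroid at (19.10, 19.10).
ΣA = 22409.57 mm², ΣAx_c = 1769625.00 mm³, ΣAy_c = 1889625.00 mm³.
x_c = 1769625.00/22409.57 = 78.97 mm; y_c = 1889625.00/22409.57 = 84.32 mm.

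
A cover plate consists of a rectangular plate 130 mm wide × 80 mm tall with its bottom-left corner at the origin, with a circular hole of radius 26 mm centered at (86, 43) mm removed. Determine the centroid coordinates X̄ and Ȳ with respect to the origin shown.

X̄ = 59.61 mm, Ȳ = 39.23 mm

Part | A | x̄ᵢ | ȳᵢ | A·x̄ᵢ | A·ȳᵢ
plate | 10400.00 | 65.00 | 40.00 | 676000.00 | 416000.00
hole | -2123.72 | 86.00 | 43.00 | -182639.63 | -91319.82
Σ | 8276.28 |  |  | 493360.37 | 324680.18
X̄ = 493360.37 / 8276.28 = 59.61 mm
Ȳ = 324680.18 / 8276.28 = 39.23 mm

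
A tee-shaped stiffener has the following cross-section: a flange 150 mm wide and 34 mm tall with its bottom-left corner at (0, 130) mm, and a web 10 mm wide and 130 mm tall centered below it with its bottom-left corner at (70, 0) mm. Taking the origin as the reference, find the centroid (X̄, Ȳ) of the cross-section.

Part | A | x̄ᵢ | ȳᵢ | A·x̄ᵢ | A·ȳᵢ
web | 1300.00 | 75.00 | 65.00 | 97500.00 | 84500.00
flange | 5100.00 | 75.00 | 147.00 | 382500.00 | 749700.00
Σ | 6400.00 |  |  | 480000.00 | 834200.00
X̄ = 480000.00 / 6400.00 = 75.00 mm
Ȳ = 834200.00 / 6400.00 = 130.34 mm

X̄ = 75.00 mm, Ȳ = 130.34 mm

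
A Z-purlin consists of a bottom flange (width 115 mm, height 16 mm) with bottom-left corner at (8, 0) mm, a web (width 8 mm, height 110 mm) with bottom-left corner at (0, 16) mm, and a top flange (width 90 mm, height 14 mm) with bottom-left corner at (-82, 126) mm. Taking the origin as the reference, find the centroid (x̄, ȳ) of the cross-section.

bottom flange: A = 115 × 16 = 1840.00, centroid at (65.50, 8.00).
web: A = 8 × 110 = 880.00, centroid at (4.00, 71.00).
top flange: A = 90 × 14 = 1260.00, centroid at (-37.00, 133.00).
ΣA = 3980.00 mm²
ΣAx̄ = (1840.00)(65.50) + (880.00)(4.00) + (1260.00)(-37.00) = 77420.00 mm³
ΣAȳ = (1840.00)(8.00) + (880.00)(71.00) + (1260.00)(133.00) = 244780.00 mm³
x̄ = 77420.00 / 3980.00 = 19.45 mm
ȳ = 244780.00 / 3980.00 = 61.50 mm

x̄ = 19.45 mm, ȳ = 61.50 mm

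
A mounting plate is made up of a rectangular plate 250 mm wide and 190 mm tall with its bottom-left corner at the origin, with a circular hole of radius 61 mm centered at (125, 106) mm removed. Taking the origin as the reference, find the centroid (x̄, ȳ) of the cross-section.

x̄ = 125.00 mm, ȳ = 91.41 mm

plate: A = 250 × 190 = 47500.00, centroid at (125.00, 95.00).
hole: A = −π·61² = -11689.87, centroid at (125.00, 106.00).
ΣA = 35810.13 mm²
ΣAx̄ = (47500.00)(125.00) + (-11689.87)(125.00) = 4476266.72 mm³
ΣAȳ = (47500.00)(95.00) + (-11689.87)(106.00) = 3273374.18 mm³
x̄ = 4476266.72 / 35810.13 = 125.00 mm
ȳ = 3273374.18 / 35810.13 = 91.41 mm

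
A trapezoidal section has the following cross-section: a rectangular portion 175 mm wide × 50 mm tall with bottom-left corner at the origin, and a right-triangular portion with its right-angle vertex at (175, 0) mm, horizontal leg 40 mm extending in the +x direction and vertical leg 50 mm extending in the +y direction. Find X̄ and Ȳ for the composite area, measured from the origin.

rectangular portion: A = 175 × 50 = 8750.00, centroid at (87.50, 25.00).
triangular portion: A = ½·40·50 = 1000.00, centroid at (188.33, 16.67).
ΣA = 9750.00 mm², ΣAX̄ = 953958.33 mm³, ΣAȲ = 235416.67 mm³.
X̄ = 953958.33/9750.00 = 97.84 mm; Ȳ = 235416.67/9750.00 = 24.15 mm.

X̄ = 97.84 mm, Ȳ = 24.15 mm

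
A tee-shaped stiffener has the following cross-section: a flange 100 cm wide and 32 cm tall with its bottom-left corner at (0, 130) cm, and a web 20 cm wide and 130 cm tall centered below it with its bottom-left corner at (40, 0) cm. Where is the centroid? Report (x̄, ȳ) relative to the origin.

web: A = 20 × 130 = 2600.00, centroid at (50.00, 65.00).
flange: A = 100 × 32 = 3200.00, centroid at (50.00, 146.00).
ΣA = 5800.00 cm²
ΣAx̄ = (2600.00)(50.00) + (3200.00)(50.00) = 290000.00 cm³
ΣAȳ = (2600.00)(65.00) + (3200.00)(146.00) = 636200.00 cm³
x̄ = 290000.00 / 5800.00 = 50.00 cm
ȳ = 636200.00 / 5800.00 = 109.69 cm

x̄ = 50.00 cm, ȳ = 109.69 cm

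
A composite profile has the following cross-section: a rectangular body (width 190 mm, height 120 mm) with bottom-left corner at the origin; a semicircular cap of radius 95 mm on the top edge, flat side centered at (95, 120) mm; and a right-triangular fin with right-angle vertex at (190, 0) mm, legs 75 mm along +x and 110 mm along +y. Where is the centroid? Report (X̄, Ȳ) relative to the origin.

rectangular body: A = 190 × 120 = 22800.00, centroid at (95.00, 60.00).
semicircular top: A = ½π·95² = 14176.44, centroid at (95.00, 160.32).
triangular fin: A = ½·75·110 = 4125.00, centroid at (215.00, 36.67).
ΣA = 41101.44 mm², ΣAX̄ = 4399636.50 mm³, ΣAȲ = 3792005.76 mm³.
X̄ = 4399636.50/41101.44 = 107.04 mm; Ȳ = 3792005.76/41101.44 = 92.26 mm.

X̄ = 107.04 mm, Ȳ = 92.26 mm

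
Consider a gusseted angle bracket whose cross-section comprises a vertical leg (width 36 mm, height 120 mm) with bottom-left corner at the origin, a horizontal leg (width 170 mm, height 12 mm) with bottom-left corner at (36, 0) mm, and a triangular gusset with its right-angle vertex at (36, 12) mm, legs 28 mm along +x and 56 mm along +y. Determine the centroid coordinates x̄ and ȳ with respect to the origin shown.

vertical leg: A = 36 × 120 = 4320.00, centroid at (18.00, 60.00).
horizontal leg: A = 170 × 12 = 2040.00, centroid at (121.00, 6.00).
gusset: A = ½·28·56 = 784.00, centroid at (45.33, 30.67).
ΣA = 7144.00 mm², ΣAx̄ = 360141.33 mm³, ΣAȳ = 295482.67 mm³.
x̄ = 360141.33/7144.00 = 50.41 mm; ȳ = 295482.67/7144.00 = 41.36 mm.

x̄ = 50.41 mm, ȳ = 41.36 mm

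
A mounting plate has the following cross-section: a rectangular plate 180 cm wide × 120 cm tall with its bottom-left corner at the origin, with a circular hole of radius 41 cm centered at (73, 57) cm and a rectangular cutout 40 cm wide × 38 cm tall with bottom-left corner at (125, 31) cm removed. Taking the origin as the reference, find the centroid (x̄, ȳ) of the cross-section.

x̄ = 90.42 cm, ȳ = 62.10 cm

plate: A = 180 × 120 = 21600.00, centroid at (90.00, 60.00).
hole 1: A = −π·41² = -5281.02, centroid at (73.00, 57.00).
hole 2: A = −(40 × 38) = -1520.00, centroid at (145.00, 50.00).
ΣA = 14798.98 cm², ΣAx̄ = 1338085.74 cm³, ΣAȳ = 918982.02 cm³.
x̄ = 1338085.74/14798.98 = 90.42 cm; ȳ = 918982.02/14798.98 = 62.10 cm.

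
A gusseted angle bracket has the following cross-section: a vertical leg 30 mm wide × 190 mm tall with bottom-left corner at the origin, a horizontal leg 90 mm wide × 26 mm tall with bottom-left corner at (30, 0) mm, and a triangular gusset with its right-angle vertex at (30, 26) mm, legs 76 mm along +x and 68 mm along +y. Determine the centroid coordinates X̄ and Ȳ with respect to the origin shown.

X̄ = 38.03 mm, Ȳ = 65.67 mm

vertical leg: A = 30 × 190 = 5700.00, centroid at (15.00, 95.00).
horizontal leg: A = 90 × 26 = 2340.00, centroid at (75.00, 13.00).
gusset: A = ½·76·68 = 2584.00, centroid at (55.33, 48.67).
ΣA = 10624.00 mm²
ΣAX̄ = (5700.00)(15.00) + (2340.00)(75.00) + (2584.00)(55.33) = 403981.33 mm³
ΣAȲ = (5700.00)(95.00) + (2340.00)(13.00) + (2584.00)(48.67) = 697674.67 mm³
X̄ = 403981.33 / 10624.00 = 38.03 mm
Ȳ = 697674.67 / 10624.00 = 65.67 mm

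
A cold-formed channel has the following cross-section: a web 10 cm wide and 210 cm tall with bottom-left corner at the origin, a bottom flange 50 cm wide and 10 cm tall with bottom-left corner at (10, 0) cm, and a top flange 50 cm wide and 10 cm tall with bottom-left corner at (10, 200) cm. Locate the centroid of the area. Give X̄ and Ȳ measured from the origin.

web: A = 10 × 210 = 2100.00, centroid at (5.00, 105.00).
bottom flange: A = 50 × 10 = 500.00, centroid at (35.00, 5.00).
top flange: A = 50 × 10 = 500.00, centroid at (35.00, 205.00).
ΣA = 3100.00 cm²
ΣAX̄ = (2100.00)(5.00) + (500.00)(35.00) + (500.00)(35.00) = 45500.00 cm³
ΣAȲ = (2100.00)(105.00) + (500.00)(5.00) + (500.00)(205.00) = 325500.00 cm³
X̄ = 45500.00 / 3100.00 = 14.68 cm
Ȳ = 325500.00 / 3100.00 = 105.00 cm

X̄ = 14.68 cm, Ȳ = 105.00 cm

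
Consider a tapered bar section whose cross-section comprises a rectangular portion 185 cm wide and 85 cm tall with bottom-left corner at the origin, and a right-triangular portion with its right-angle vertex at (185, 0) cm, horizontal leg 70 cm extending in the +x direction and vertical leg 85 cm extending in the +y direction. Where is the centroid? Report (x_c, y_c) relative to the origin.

rectangular portion: A = 185 × 85 = 15725.00, centroid at (92.50, 42.50).
triangular portion: A = ½·70·85 = 2975.00, centroid at (208.33, 28.33).
ΣA = 18700.00 cm², ΣAx_c = 2074354.17 cm³, ΣAy_c = 752604.17 cm³.
x_c = 2074354.17/18700.00 = 110.93 cm; y_c = 752604.17/18700.00 = 40.25 cm.

x_c = 110.93 cm, y_c = 40.25 cm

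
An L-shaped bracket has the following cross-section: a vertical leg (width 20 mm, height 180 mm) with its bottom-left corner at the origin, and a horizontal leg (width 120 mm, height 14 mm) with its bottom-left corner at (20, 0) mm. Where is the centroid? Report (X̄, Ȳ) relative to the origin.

Part | A | x̄ᵢ | ȳᵢ | A·x̄ᵢ | A·ȳᵢ
vertical leg | 3600.00 | 10.00 | 90.00 | 36000.00 | 324000.00
horizontal leg | 1680.00 | 80.00 | 7.00 | 134400.00 | 11760.00
Σ | 5280.00 |  |  | 170400.00 | 335760.00
X̄ = 170400.00 / 5280.00 = 32.27 mm
Ȳ = 335760.00 / 5280.00 = 63.59 mm

X̄ = 32.27 mm, Ȳ = 63.59 mm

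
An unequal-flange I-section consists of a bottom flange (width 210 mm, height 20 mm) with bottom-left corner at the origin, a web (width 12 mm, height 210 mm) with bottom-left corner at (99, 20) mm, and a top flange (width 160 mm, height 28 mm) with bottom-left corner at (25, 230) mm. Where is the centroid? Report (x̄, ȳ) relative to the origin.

x̄ = 105.00 mm, ȳ = 129.47 mm

bottom flange: A = 210 × 20 = 4200.00, centroid at (105.00, 10.00).
web: A = 12 × 210 = 2520.00, centroid at (105.00, 125.00).
top flange: A = 160 × 28 = 4480.00, centroid at (105.00, 244.00).
ΣA = 11200.00 mm²
ΣAx̄ = (4200.00)(105.00) + (2520.00)(105.00) + (4480.00)(105.00) = 1176000.00 mm³
ΣAȳ = (4200.00)(10.00) + (2520.00)(125.00) + (4480.00)(244.00) = 1450120.00 mm³
x̄ = 1176000.00 / 11200.00 = 105.00 mm
ȳ = 1450120.00 / 11200.00 = 129.47 mm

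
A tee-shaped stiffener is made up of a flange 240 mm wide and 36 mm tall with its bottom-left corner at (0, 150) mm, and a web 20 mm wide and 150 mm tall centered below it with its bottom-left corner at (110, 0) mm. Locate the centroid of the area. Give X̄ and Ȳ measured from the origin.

X̄ = 120.00 mm, Ȳ = 144.03 mm

web: A = 20 × 150 = 3000.00, centroid at (120.00, 75.00).
flange: A = 240 × 36 = 8640.00, centroid at (120.00, 168.00).
ΣA = 11640.00 mm², ΣAX̄ = 1396800.00 mm³, ΣAȲ = 1676520.00 mm³.
X̄ = 1396800.00/11640.00 = 120.00 mm; Ȳ = 1676520.00/11640.00 = 144.03 mm.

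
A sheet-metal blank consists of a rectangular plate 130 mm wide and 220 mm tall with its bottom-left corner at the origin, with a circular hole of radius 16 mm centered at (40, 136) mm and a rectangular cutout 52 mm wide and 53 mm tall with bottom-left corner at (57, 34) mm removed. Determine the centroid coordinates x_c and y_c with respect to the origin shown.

Part | A | x̄ᵢ | ȳᵢ | A·x̄ᵢ | A·ȳᵢ
plate | 28600.00 | 65.00 | 110.00 | 1859000.00 | 3146000.00
hole 1 | -804.25 | 40.00 | 136.00 | -32169.91 | -109377.69
hole 2 | -2756.00 | 83.00 | 60.50 | -228748.00 | -166738.00
Σ | 25039.75 |  |  | 1598082.09 | 2869884.31
x_c = 1598082.09 / 25039.75 = 63.82 mm
y_c = 2869884.31 / 25039.75 = 114.61 mm

x_c = 63.82 mm, y_c = 114.61 mm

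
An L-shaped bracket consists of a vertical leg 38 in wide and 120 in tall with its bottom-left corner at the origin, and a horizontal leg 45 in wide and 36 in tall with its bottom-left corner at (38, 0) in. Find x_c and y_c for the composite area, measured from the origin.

x_c = 29.88 in, y_c = 48.99 in

vertical leg: A = 38 × 120 = 4560.00, centroid at (19.00, 60.00).
horizontal leg: A = 45 × 36 = 1620.00, centroid at (60.50, 18.00).
ΣA = 6180.00 in², ΣAx_c = 184650.00 in³, ΣAy_c = 302760.00 in³.
x_c = 184650.00/6180.00 = 29.88 in; y_c = 302760.00/6180.00 = 48.99 in.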